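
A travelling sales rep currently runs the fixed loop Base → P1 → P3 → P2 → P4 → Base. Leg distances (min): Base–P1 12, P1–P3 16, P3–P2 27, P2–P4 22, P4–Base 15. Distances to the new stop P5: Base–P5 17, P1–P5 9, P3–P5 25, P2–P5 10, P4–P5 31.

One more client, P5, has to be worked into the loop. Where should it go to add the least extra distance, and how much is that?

Insertion cost between consecutive stops i–j is d(i,P5) + d(P5,j) − d(i,j):
  between Base and P1: 17 + 9 − 12 = 14
  between P1 and P3: 9 + 25 − 16 = 18
  between P3 and P2: 25 + 10 − 27 = 8
  between P2 and P4: 10 + 31 − 22 = 19
  between P4 and Base: 31 + 17 − 15 = 33
Cheapest insertion is between P3 and P2, adding 8.
New total = 92 + 8 = 100.

Minimum extra distance: 8 min, inserting P5 between P3 and P2.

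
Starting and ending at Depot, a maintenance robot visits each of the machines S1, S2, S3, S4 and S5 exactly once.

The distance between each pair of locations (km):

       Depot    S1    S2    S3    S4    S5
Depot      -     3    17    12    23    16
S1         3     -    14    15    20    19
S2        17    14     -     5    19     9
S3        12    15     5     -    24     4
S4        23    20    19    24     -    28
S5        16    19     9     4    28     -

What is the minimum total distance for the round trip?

Minimum total distance: 67 km.

There are 60 distinct closed tours to check (reversals are equivalent).
Depot → S1 → S2 → S3 → S4 → S5 → Depot: 3+14+5+24+28+16 = 90
Depot → S1 → S2 → S3 → S5 → S4 → Depot: 3+14+5+4+28+23 = 77
Depot → S1 → S2 → S4 → S3 → S5 → Depot: 3+14+19+24+4+16 = 80
Depot → S1 → S2 → S4 → S5 → S3 → Depot: 3+14+19+28+4+12 = 80
Depot → S1 → S2 → S5 → S3 → S4 → Depot: 3+14+9+4+24+23 = 77
Depot → S1 → S2 → S5 → S4 → S3 → Depot: 3+14+9+28+24+12 = 90
Depot → S1 → S3 → S2 → S4 → S5 → Depot: 3+15+5+19+28+16 = 86
Depot → S1 → S3 → S2 → S5 → S4 → Depot: 3+15+5+9+28+23 = 83
Depot → S1 → S3 → S4 → S2 → S5 → Depot: 3+15+24+19+9+16 = 86
Depot → S1 → S3 → S4 → S5 → S2 → Depot: 3+15+24+28+9+17 = 96
Depot → S1 → S3 → S5 → S2 → S4 → Depot: 3+15+4+9+19+23 = 73
Depot → S1 → S3 → S5 → S4 → S2 → Depot: 3+15+4+28+19+17 = 86
Depot → S1 → S4 → S2 → S3 → S5 → Depot: 3+20+19+5+4+16 = 67
Depot → S1 → S4 → S2 → S5 → S3 → Depot: 3+20+19+9+4+12 = 67
… (46 more)
The minimum is 67.
One optimal route: Depot → S1 → S4 → S2 → S3 → S5 → Depot (or its reverse).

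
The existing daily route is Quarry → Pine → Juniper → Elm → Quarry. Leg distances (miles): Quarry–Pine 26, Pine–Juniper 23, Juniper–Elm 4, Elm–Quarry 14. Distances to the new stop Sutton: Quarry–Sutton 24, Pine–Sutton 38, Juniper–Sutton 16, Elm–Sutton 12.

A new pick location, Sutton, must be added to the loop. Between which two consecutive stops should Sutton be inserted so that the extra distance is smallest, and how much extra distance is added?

+22 miles — insert Sutton between Elm and Quarry.

Insertion cost between consecutive stops i–j is d(i,Sutton) + d(Sutton,j) − d(i,j):
  between Quarry and Pine: 24 + 38 − 26 = 36
  between Pine and Juniper: 38 + 16 − 23 = 31
  between Juniper and Elm: 16 + 12 − 4 = 24
  between Elm and Quarry: 12 + 24 − 14 = 22
Cheapest insertion is between Elm and Quarry, adding 22.
New total = 67 + 22 = 89.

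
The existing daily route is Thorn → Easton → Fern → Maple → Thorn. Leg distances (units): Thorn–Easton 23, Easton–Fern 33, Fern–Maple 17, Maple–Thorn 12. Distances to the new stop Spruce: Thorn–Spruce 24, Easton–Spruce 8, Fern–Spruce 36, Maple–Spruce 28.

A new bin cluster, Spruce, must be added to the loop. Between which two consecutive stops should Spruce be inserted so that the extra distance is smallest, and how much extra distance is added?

Adding 9 by placing Spruce on the Thorn–Easton leg.

Insertion cost between consecutive stops i–j is d(i,Spruce) + d(Spruce,j) − d(i,j):
  between Thorn and Easton: 24 + 8 − 23 = 9
  between Easton and Fern: 8 + 36 − 33 = 11
  between Fern and Maple: 36 + 28 − 17 = 47
  between Maple and Thorn: 28 + 24 − 12 = 40
Cheapest insertion is between Thorn and Easton, adding 9.
New total = 85 + 9 = 94.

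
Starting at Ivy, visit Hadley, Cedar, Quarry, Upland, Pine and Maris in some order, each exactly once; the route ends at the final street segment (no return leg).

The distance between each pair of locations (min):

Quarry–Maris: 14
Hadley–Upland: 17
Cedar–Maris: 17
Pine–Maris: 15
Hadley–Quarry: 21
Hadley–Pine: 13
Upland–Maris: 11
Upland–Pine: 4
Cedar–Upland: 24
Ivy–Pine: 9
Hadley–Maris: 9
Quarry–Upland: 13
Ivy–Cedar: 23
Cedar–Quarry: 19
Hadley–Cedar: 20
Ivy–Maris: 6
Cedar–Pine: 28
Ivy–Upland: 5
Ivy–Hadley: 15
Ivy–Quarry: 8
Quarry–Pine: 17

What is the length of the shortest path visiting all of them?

64 min — the minimum one-way total.

There are 6! = 720 possible orderings.
Ivy → Hadley → Cedar → Quarry → Upland → Pine → Maris: 15+20+19+13+4+15 = 86
Ivy → Hadley → Cedar → Quarry → Upland → Maris → Pine: 15+20+19+13+11+15 = 93
Ivy → Hadley → Cedar → Quarry → Pine → Upland → Maris: 15+20+19+17+4+11 = 86
Ivy → Hadley → Cedar → Quarry → Pine → Maris → Upland: 15+20+19+17+15+11 = 97
Ivy → Hadley → Cedar → Quarry → Maris → Upland → Pine: 15+20+19+14+11+4 = 83
Ivy → Hadley → Cedar → Quarry → Maris → Pine → Upland: 15+20+19+14+15+4 = 87
Ivy → Hadley → Cedar → Upland → Quarry → Pine → Maris: 15+20+24+13+17+15 = 104
Ivy → Hadley → Cedar → Upland → Quarry → Maris → Pine: 15+20+24+13+14+15 = 101
… (712 more)
Ivy → Quarry → Upland → Pine → Hadley → Maris → Cedar: 8+13+4+13+9+17 = 64  ← best
The minimum is 64.
One shortest path: Ivy → Quarry → Upland → Pine → Hadley → Maris → Cedar.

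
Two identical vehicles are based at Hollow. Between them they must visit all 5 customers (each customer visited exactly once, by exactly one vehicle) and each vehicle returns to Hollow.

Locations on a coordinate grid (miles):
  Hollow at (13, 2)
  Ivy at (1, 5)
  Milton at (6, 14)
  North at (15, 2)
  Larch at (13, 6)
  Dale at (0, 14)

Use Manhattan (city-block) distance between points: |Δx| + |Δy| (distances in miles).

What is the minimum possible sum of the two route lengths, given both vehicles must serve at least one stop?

54 miles — the smallest possible combined total.

Try each way of splitting the stops between the two vehicles (each non-empty) and, for each split, find the best tour for each vehicle:
  {Ivy} + {Milton, North, Larch, Dale}: 30 + 54 = 84
  {Milton} + {Ivy, North, Larch, Dale}: 38 + 54 = 92
  {Ivy, Milton} + {North, Larch, Dale}: 48 + 54 = 102
  {North} + {Ivy, Milton, Larch, Dale}: 4 + 50 = 54
  {Ivy, North} + {Milton, Larch, Dale}: 34 + 50 = 84
  {Milton, North} + {Ivy, Larch, Dale}: 42 + 50 = 92
  … (15 splits in total)
Best: vehicle 1 Hollow → North → Hollow = 4; vehicle 2 Hollow → Ivy → Dale → Milton → Larch → Hollow = 50; combined 54.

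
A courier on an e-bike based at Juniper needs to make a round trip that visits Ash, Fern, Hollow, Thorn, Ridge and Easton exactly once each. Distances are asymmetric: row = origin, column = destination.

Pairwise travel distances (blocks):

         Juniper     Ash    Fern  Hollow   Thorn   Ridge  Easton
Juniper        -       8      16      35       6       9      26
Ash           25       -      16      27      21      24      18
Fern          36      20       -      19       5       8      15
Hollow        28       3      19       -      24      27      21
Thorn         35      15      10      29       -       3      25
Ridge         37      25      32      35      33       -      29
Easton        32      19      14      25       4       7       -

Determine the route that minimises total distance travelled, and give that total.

Minimum total distance: 99 blocks.

Juniper→Ash→Fern→Hollow→Thorn→Ridge→Easton→Juniper: 8+16+19+24+3+29+32 = 131
Juniper→Ash→Fern→Hollow→Thorn→Easton→Ridge→Juniper: 8+16+19+24+25+7+37 = 136
Juniper→Ash→Fern→Hollow→Ridge→Thorn→Easton→Juniper: 8+16+19+27+33+25+32 = 160
Juniper→Ash→Fern→Hollow→Ridge→Easton→Thorn→Juniper: 8+16+19+27+29+4+35 = 138
Juniper→Ash→Fern→Hollow→Easton→Thorn→Ridge→Juniper: 8+16+19+21+4+3+37 = 108
Juniper→Ash→Fern→Hollow→Easton→Ridge→Thorn→Juniper: 8+16+19+21+7+33+35 = 139
Juniper→Ash→Fern→Thorn→Hollow→Ridge→Easton→Juniper: 8+16+5+29+27+29+32 = 146
Juniper→Ash→Fern→Thorn→Hollow→Easton→Ridge→Juniper: 8+16+5+29+21+7+37 = 123
… (712 more)
Juniper→Thorn→Ridge→Easton→Fern→Hollow→Ash→Juniper: 6+3+29+14+19+3+25 = 99  ← best
The minimum is 99.
One optimal route: Juniper → Thorn → Ridge → Easton → Fern → Hollow → Ash → Juniper.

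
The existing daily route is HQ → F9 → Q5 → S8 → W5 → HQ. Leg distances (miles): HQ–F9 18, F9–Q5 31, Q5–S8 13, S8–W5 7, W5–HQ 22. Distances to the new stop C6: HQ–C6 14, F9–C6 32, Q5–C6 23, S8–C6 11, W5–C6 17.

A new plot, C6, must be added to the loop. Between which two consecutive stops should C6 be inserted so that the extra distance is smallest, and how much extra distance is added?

Insertion cost between consecutive stops i–j is d(i,C6) + d(C6,j) − d(i,j):
  between HQ and F9: 14 + 32 − 18 = 28
  between F9 and Q5: 32 + 23 − 31 = 24
  between Q5 and S8: 23 + 11 − 13 = 21
  between S8 and W5: 11 + 17 − 7 = 21
  between W5 and HQ: 17 + 14 − 22 = 9
Cheapest insertion is between W5 and HQ, adding 9.
New total = 91 + 9 = 100.

Adding 9 miles by placing C6 on the W5–HQ leg.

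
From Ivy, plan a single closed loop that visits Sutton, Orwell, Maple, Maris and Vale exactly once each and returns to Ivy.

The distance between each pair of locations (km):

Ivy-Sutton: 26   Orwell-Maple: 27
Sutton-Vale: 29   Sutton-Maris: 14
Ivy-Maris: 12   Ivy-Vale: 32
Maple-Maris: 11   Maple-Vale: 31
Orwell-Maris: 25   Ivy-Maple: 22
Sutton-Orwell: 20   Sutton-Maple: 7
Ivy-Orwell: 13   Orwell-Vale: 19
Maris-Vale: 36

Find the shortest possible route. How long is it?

91 km — the shortest possible round trip.

There are 60 distinct closed tours to check (reversals are equivalent).
Ivy→Sutton→Orwell→Maple→Maris→Vale→Ivy: 26+20+27+11+36+32 = 152
Ivy→Sutton→Orwell→Maple→Vale→Maris→Ivy: 26+20+27+31+36+12 = 152
Ivy→Sutton→Orwell→Maris→Maple→Vale→Ivy: 26+20+25+11+31+32 = 145
Ivy→Sutton→Orwell→Maris→Vale→Maple→Ivy: 26+20+25+36+31+22 = 160
Ivy→Sutton→Orwell→Vale→Maple→Maris→Ivy: 26+20+19+31+11+12 = 119
Ivy→Sutton→Orwell→Vale→Maris→Maple→Ivy: 26+20+19+36+11+22 = 134
Ivy→Sutton→Maple→Orwell→Maris→Vale→Ivy: 26+7+27+25+36+32 = 153
Ivy→Sutton→Maple→Orwell→Vale→Maris→Ivy: 26+7+27+19+36+12 = 127
Ivy→Sutton→Maple→Maris→Orwell→Vale→Ivy: 26+7+11+25+19+32 = 120
Ivy→Sutton→Maple→Maris→Vale→Orwell→Ivy: 26+7+11+36+19+13 = 112
Ivy→Sutton→Maple→Vale→Orwell→Maris→Ivy: 26+7+31+19+25+12 = 120
Ivy→Sutton→Maple→Vale→Maris→Orwell→Ivy: 26+7+31+36+25+13 = 138
Ivy→Sutton→Maris→Orwell→Maple→Vale→Ivy: 26+14+25+27+31+32 = 155
Ivy→Sutton→Maris→Orwell→Vale→Maple→Ivy: 26+14+25+19+31+22 = 137
… (46 more)
Ivy→Orwell→Vale→Sutton→Maple→Maris→Ivy: 13+19+29+7+11+12 = 91  ← best
The minimum is 91.
One optimal route: Ivy → Orwell → Vale → Sutton → Maple → Maris → Ivy (or its reverse).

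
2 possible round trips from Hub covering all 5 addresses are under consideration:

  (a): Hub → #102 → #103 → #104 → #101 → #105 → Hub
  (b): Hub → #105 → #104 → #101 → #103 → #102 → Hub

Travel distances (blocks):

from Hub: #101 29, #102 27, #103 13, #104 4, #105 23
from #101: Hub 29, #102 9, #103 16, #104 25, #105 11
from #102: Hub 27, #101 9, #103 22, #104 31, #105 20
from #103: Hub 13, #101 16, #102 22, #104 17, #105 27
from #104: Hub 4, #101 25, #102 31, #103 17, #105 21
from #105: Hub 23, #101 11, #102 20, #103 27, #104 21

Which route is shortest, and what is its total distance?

125 blocks — (a) is the shortest.

(a): 27 + 22 + 17 + 25 + 11 + 23 = 125
(b): 23 + 21 + 25 + 16 + 22 + 27 = 134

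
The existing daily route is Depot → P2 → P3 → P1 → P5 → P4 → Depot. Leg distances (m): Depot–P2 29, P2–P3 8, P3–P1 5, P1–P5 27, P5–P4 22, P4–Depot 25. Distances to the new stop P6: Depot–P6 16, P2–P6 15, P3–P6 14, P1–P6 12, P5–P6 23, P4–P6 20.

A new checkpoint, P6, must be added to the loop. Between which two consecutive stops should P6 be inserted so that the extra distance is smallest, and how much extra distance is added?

+2 m — insert P6 between Depot and P2.

Insertion cost between consecutive stops i–j is d(i,P6) + d(P6,j) − d(i,j):
  between Depot and P2: 16 + 15 − 29 = 2
  between P2 and P3: 15 + 14 − 8 = 21
  between P3 and P1: 14 + 12 − 5 = 21
  between P1 and P5: 12 + 23 − 27 = 8
  between P5 and P4: 23 + 20 − 22 = 21
  between P4 and Depot: 20 + 16 − 25 = 11
Cheapest insertion is between Depot and P2, adding 2.
New total = 116 + 2 = 118.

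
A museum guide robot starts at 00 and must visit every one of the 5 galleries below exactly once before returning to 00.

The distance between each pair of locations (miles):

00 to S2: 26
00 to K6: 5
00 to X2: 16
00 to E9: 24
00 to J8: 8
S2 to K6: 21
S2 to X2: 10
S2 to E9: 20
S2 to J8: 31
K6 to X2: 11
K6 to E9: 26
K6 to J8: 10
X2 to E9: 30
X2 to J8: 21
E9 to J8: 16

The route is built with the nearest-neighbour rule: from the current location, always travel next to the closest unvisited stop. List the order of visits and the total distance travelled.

00 → [K6:5 / J8:8 / X2:16 / E9:24 / S2:26] → K6 (5)
K6 → [J8:10 / X2:11 / S2:21 / E9:26] → J8 (10)
J8 → [E9:16 / X2:21 / S2:31] → E9 (16)
E9 → [S2:20 / X2:30] → S2 (20)
S2 → [X2:10] → X2 (10)
Return X2→00: 16.
Total = 5 + 10 + 16 + 20 + 10 + 16 = 77.

Nearest-neighbour total = 77 miles; route 00 → K6 → J8 → E9 → S2 → X2 → 00.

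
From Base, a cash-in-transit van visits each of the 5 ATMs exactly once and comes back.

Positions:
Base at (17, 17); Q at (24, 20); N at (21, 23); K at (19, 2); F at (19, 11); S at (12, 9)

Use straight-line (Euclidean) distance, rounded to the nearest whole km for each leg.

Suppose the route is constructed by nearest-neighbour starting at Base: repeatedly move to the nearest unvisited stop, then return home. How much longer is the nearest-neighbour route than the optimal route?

From Base: F=6, N=7, Q=8, S=9, K=15 → choose F (6).
From F: S=7, K=9, Q=10, N=12 → choose S (7).
From S: K=10, Q=16, N=17 → choose K (10).
From K: Q=19, N=21 → choose Q (19).
From Q: N=4 → choose N (4).
NN route Base → F → S → K → Q → N → Base costs 53.
Optimal: Base → N → Q → F → K → S → Base costs 49 (by enumerating all 60 distinct tours).
Excess = 53 − 49 = 4.

Excess over optimum: 4 km.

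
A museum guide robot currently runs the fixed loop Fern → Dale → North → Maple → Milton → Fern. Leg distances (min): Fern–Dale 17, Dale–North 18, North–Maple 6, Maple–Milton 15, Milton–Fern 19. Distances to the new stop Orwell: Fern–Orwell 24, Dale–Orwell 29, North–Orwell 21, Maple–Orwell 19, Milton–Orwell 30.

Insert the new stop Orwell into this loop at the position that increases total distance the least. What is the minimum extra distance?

Insertion cost between consecutive stops i–j is d(i,Orwell) + d(Orwell,j) − d(i,j):
  between Fern and Dale: 24 + 29 − 17 = 36
  between Dale and North: 29 + 21 − 18 = 32
  between North and Maple: 21 + 19 − 6 = 34
  between Maple and Milton: 19 + 30 − 15 = 34
  between Milton and Fern: 30 + 24 − 19 = 35
Cheapest insertion is between Dale and North, adding 32.
New total = 75 + 32 = 107.

+32 min — insert Orwell between Dale and North.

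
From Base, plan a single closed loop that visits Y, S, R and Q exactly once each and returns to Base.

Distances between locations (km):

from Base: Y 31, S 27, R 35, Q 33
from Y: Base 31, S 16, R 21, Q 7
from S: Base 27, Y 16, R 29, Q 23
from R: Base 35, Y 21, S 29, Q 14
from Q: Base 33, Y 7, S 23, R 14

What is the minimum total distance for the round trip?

Shortest round trip = 99 km.

There are 12 distinct closed tours to check (reversals are equivalent).
Base→Y→S→R→Q→Base: 31+16+29+14+33 = 123
Base→Y→S→Q→R→Base: 31+16+23+14+35 = 119
Base→Y→R→S→Q→Base: 31+21+29+23+33 = 137
Base→Y→R→Q→S→Base: 31+21+14+23+27 = 116
Base→Y→Q→S→R→Base: 31+7+23+29+35 = 125
Base→Y→Q→R→S→Base: 31+7+14+29+27 = 108
Base→S→Y→R→Q→Base: 27+16+21+14+33 = 111
Base→S→Y→Q→R→Base: 27+16+7+14+35 = 99
Base→S→R→Y→Q→Base: 27+29+21+7+33 = 117
Base→S→Q→Y→R→Base: 27+23+7+21+35 = 113
Base→R→Y→S→Q→Base: 35+21+16+23+33 = 128
Base→R→S→Y→Q→Base: 35+29+16+7+33 = 120
The minimum is 99.
One optimal route: Base → S → Y → Q → R → Base (or its reverse).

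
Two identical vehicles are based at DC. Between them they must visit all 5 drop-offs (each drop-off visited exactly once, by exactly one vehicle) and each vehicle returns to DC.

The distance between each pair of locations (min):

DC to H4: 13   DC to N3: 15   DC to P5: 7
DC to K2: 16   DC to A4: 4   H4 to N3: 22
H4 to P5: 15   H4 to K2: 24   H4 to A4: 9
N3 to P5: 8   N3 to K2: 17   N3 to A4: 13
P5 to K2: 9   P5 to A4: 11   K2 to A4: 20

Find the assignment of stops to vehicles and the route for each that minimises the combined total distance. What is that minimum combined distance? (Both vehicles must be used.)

Minimum combined distance: 74 min.

There are 2^4 − 1 = 15 ways to divide the 5 stops into two non-empty groups. For each, the best each vehicle can do is its own shortest tour through its group:
  {H4} + {N3, P5, K2, A4}: 26 + 50 = 76
  {N3} + {H4, P5, K2, A4}: 30 + 53 = 83
  {H4, N3} + {P5, K2, A4}: 50 + 40 = 90
  {P5} + {H4, N3, K2, A4}: 14 + 68 = 82
  {H4, P5} + {N3, K2, A4}: 35 + 50 = 85
  {N3, P5} + {H4, K2, A4}: 30 + 53 = 83
  … (15 splits in total)
  {N3, P5, K2} + {H4, A4}: 48 + 26 = 74  ← best
Best: vehicle 1 DC → N3 → P5 → K2 → DC = 48; vehicle 2 DC → H4 → A4 → DC = 26; combined 74.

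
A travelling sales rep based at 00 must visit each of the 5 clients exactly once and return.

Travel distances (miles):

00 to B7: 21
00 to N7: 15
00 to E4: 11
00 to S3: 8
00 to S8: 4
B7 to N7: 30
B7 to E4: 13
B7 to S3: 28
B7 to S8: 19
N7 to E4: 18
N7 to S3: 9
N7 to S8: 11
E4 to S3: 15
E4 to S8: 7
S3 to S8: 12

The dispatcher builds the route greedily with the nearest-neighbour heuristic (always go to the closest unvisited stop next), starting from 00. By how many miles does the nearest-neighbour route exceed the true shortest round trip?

7 miles longer than the optimal tour.

00: S8=4, S3=8, E4=11, N7=15, B7=21 ⇒ S8
S8: E4=7, N7=11, S3=12, B7=19 ⇒ E4
E4: B7=13, S3=15, N7=18 ⇒ B7
B7: S3=28, N7=30 ⇒ S3
S3: N7=9 ⇒ N7
NN route 00 → S8 → E4 → B7 → S3 → N7 → 00 costs 76.
Optimal: 00 → B7 → E4 → S8 → N7 → S3 → 00 costs 69 (by enumerating all 60 distinct tours).
Excess = 76 − 69 = 7.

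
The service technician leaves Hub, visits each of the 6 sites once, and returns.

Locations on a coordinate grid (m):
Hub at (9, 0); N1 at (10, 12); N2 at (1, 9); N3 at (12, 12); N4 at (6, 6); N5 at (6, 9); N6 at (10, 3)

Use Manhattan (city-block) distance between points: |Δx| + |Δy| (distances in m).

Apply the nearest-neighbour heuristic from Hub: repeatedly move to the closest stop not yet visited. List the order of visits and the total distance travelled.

From Hub: distances to unvisited — N6=4, N4=9, N5=12, N1=13, N3=15, N2=17. Nearest is N6 (4).
From N6: distances to unvisited — N4=7, N1=9, N5=10, N3=11, N2=15. Nearest is N4 (7).
From N4: distances to unvisited — N5=3, N2=8, N1=10, N3=12. Nearest is N5 (3).
From N5: distances to unvisited — N2=5, N1=7, N3=9. Nearest is N2 (5).
From N2: distances to unvisited — N1=12, N3=14. Nearest is N1 (12).
From N1: distances to unvisited — N3=2. Nearest is N3 (2).
Return N3→Hub: 15.
Total = 4 + 7 + 3 + 5 + 12 + 2 + 15 = 48.

48 m along Hub → N6 → N4 → N5 → N2 → N1 → N3 → Hub.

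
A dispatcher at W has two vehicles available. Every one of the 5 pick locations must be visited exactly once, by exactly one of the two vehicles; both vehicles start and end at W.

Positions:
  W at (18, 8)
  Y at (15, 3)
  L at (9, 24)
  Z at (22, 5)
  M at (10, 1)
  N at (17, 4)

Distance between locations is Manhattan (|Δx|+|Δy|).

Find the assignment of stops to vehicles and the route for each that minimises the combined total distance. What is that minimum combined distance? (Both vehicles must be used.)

Try each way of splitting the stops between the two vehicles (each non-empty) and, for each split, find the best tour for each vehicle:
  {Y} + {L, Z, M, N}: 16 + 72 = 88
  {L} + {Y, Z, M, N}: 50 + 38 = 88
  {Y, L} + {Z, M, N}: 60 + 38 = 98
  {Z} + {Y, L, M, N}: 14 + 64 = 78
  {Y, Z} + {L, M, N}: 24 + 64 = 88
  {L, Z} + {Y, M, N}: 64 + 30 = 94
  … (15 splits in total)
Best: vehicle 1 W → Z → W = 14; vehicle 2 W → L → M → Y → N → W = 64; combined 78.

78 — the smallest possible combined total.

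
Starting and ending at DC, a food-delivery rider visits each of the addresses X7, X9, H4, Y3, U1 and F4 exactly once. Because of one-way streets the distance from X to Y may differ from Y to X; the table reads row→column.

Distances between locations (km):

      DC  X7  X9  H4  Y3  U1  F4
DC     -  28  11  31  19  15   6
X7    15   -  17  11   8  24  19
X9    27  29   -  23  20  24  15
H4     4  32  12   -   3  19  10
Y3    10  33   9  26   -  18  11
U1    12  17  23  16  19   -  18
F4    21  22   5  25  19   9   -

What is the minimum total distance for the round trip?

Minimum total distance: 76 km.

DC → X7 → X9 → H4 → Y3 → U1 → F4 → DC: 28+17+23+3+18+18+21 = 128
DC → X7 → X9 → H4 → Y3 → F4 → U1 → DC: 28+17+23+3+11+9+12 = 103
DC → X7 → X9 → H4 → U1 → Y3 → F4 → DC: 28+17+23+19+19+11+21 = 138
DC → X7 → X9 → H4 → U1 → F4 → Y3 → DC: 28+17+23+19+18+19+10 = 134
DC → X7 → X9 → H4 → F4 → Y3 → U1 → DC: 28+17+23+10+19+18+12 = 127
DC → X7 → X9 → H4 → F4 → U1 → Y3 → DC: 28+17+23+10+9+19+10 = 116
DC → X7 → X9 → Y3 → H4 → U1 → F4 → DC: 28+17+20+26+19+18+21 = 149
DC → X7 → X9 → Y3 → H4 → F4 → U1 → DC: 28+17+20+26+10+9+12 = 122
… (712 more)
DC → X9 → F4 → U1 → X7 → H4 → Y3 → DC: 11+15+9+17+11+3+10 = 76  ← best
The minimum is 76.
One optimal route: DC → X9 → F4 → U1 → X7 → H4 → Y3 → DC.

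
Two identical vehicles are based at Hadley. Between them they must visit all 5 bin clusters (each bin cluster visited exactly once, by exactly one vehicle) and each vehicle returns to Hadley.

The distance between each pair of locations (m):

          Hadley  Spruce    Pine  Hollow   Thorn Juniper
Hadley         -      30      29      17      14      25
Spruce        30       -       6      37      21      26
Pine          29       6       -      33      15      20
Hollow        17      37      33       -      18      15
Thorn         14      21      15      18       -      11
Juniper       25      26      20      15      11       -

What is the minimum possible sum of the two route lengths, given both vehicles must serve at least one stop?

115 m — the smallest possible combined total.

Check every non-empty split of the stops between the two vehicles; for each half take its own optimal tour:
  {Spruce} + {Pine, Hollow, Thorn, Juniper}: 60 + 81 = 141
  {Pine} + {Spruce, Hollow, Thorn, Juniper}: 58 + 93 = 151
  {Spruce, Pine} + {Hollow, Thorn, Juniper}: 65 + 57 = 122
  {Hollow} + {Spruce, Pine, Thorn, Juniper}: 34 + 81 = 115
  {Spruce, Hollow} + {Pine, Thorn, Juniper}: 84 + 74 = 158
  {Pine, Hollow} + {Spruce, Thorn, Juniper}: 79 + 81 = 160
  … (15 splits in total)
Best: vehicle 1 Hadley → Hollow → Hadley = 34; vehicle 2 Hadley → Spruce → Pine → Juniper → Thorn → Hadley = 81; combined 115.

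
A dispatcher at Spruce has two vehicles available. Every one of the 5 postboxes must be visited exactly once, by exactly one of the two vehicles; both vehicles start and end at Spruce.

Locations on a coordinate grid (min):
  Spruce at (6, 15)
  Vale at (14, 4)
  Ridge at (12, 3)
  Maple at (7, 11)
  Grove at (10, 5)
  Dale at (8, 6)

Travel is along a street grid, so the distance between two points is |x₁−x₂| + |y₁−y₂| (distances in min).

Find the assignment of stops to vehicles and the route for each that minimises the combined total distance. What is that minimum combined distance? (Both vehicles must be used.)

50 min — the smallest possible combined total.

There are 2^4 − 1 = 15 ways to divide the 5 stops into two non-empty groups. For each, the best each vehicle can do is its own shortest tour through its group:
  {Vale} + {Ridge, Maple, Grove, Dale}: 38 + 36 = 74
  {Ridge} + {Vale, Maple, Grove, Dale}: 36 + 38 = 74
  {Vale, Ridge} + {Maple, Grove, Dale}: 40 + 28 = 68
  {Maple} + {Vale, Ridge, Grove, Dale}: 10 + 40 = 50
  {Vale, Maple} + {Ridge, Grove, Dale}: 38 + 36 = 74
  {Ridge, Maple} + {Vale, Grove, Dale}: 36 + 38 = 74
  … (15 splits in total)
Best: vehicle 1 Spruce → Maple → Spruce = 10; vehicle 2 Spruce → Vale → Ridge → Grove → Dale → Spruce = 40; combined 50.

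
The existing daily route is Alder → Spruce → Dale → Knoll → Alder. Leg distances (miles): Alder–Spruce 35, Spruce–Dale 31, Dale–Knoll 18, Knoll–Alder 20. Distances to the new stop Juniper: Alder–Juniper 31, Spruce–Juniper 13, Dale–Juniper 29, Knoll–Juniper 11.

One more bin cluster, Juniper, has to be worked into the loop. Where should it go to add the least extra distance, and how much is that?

Insertion cost between consecutive stops i–j is d(i,Juniper) + d(Juniper,j) − d(i,j):
  between Alder and Spruce: 31 + 13 − 35 = 9
  between Spruce and Dale: 13 + 29 − 31 = 11
  between Dale and Knoll: 29 + 11 − 18 = 22
  between Knoll and Alder: 11 + 31 − 20 = 22
Cheapest insertion is between Alder and Spruce, adding 9.
New total = 104 + 9 = 113.

Minimum extra distance: 9 miles, inserting Juniper between Alder and Spruce.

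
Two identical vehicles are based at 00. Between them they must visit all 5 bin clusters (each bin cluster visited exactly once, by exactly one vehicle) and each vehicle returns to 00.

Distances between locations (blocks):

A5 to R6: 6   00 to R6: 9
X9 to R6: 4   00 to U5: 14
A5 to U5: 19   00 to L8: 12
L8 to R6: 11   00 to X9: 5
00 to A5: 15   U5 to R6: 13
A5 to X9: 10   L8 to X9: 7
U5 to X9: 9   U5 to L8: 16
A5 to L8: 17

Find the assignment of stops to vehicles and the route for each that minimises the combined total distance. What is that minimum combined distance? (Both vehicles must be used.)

Check every non-empty split of the stops between the two vehicles; for each half take its own optimal tour:
  {A5} + {U5, L8, X9, R6}: 30 + 50 = 80
  {U5} + {A5, L8, X9, R6}: 28 + 44 = 72
  {A5, U5} + {L8, X9, R6}: 48 + 32 = 80
  {L8} + {A5, U5, X9, R6}: 24 + 48 = 72
  {A5, L8} + {U5, X9, R6}: 44 + 36 = 80
  {U5, L8} + {A5, X9, R6}: 42 + 30 = 72
  … (15 splits in total)
Best: vehicle 1 00 → U5 → 00 = 28; vehicle 2 00 → A5 → R6 → L8 → X9 → 00 = 44; combined 72.

Minimum combined distance: 72 blocks.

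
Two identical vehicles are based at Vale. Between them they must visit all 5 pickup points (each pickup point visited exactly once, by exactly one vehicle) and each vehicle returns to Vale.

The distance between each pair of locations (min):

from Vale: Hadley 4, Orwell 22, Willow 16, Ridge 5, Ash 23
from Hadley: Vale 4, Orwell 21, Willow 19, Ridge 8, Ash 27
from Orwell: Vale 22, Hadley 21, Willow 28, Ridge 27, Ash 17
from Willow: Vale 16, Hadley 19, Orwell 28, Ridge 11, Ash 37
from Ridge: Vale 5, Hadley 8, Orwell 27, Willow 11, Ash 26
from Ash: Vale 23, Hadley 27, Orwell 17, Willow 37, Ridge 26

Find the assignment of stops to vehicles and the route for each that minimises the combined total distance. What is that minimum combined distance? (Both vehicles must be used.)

There are 2^4 − 1 = 15 ways to divide the 5 stops into two non-empty groups. For each, the best each vehicle can do is its own shortest tour through its group:
  {Hadley} + {Orwell, Willow, Ridge, Ash}: 8 + 84 = 92
  {Orwell} + {Hadley, Willow, Ridge, Ash}: 44 + 83 = 127
  {Hadley, Orwell} + {Willow, Ridge, Ash}: 47 + 76 = 123
  {Willow} + {Hadley, Orwell, Ridge, Ash}: 32 + 73 = 105
  {Hadley, Willow} + {Orwell, Ridge, Ash}: 39 + 70 = 109
  {Orwell, Willow} + {Hadley, Ridge, Ash}: 66 + 61 = 127
  … (15 splits in total)
Best: vehicle 1 Vale → Hadley → Vale = 8; vehicle 2 Vale → Ridge → Willow → Orwell → Ash → Vale = 84; combined 92.

92 min — the smallest possible combined total.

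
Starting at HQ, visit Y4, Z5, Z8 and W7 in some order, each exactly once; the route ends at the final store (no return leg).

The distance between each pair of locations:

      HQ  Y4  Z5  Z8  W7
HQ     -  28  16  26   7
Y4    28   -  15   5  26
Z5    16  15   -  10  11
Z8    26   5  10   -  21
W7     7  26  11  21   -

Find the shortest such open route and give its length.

Minimum one-way distance = 33.

There are 4! = 24 possible orderings.
HQ→Y4→Z5→Z8→W7: 28+15+10+21 = 74
HQ→Y4→Z5→W7→Z8: 28+15+11+21 = 75
HQ→Y4→Z8→Z5→W7: 28+5+10+11 = 54
HQ→Y4→Z8→W7→Z5: 28+5+21+11 = 65
HQ→Y4→W7→Z5→Z8: 28+26+11+10 = 75
HQ→Y4→W7→Z8→Z5: 28+26+21+10 = 85
HQ→Z5→Y4→Z8→W7: 16+15+5+21 = 57
HQ→Z5→Y4→W7→Z8: 16+15+26+21 = 78
HQ→Z5→Z8→Y4→W7: 16+10+5+26 = 57
HQ→Z5→Z8→W7→Y4: 16+10+21+26 = 73
HQ→Z5→W7→Y4→Z8: 16+11+26+5 = 58
HQ→Z5→W7→Z8→Y4: 16+11+21+5 = 53
HQ→Z8→Y4→Z5→W7: 26+5+15+11 = 57
HQ→Z8→Y4→W7→Z5: 26+5+26+11 = 68
… (10 more)
HQ→W7→Z5→Z8→Y4: 7+11+10+5 = 33  ← best
The minimum is 33.
One shortest path: HQ → W7 → Z5 → Z8 → Y4.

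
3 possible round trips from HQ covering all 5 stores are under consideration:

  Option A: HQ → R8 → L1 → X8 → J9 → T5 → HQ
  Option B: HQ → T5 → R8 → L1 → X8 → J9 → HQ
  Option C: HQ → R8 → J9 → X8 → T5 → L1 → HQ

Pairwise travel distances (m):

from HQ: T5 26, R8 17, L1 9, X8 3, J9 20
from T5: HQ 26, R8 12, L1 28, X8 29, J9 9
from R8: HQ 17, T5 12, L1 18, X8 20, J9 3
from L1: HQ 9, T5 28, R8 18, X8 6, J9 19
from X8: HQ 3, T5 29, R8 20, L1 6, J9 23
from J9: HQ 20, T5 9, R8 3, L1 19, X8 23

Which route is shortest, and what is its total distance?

Option A: 17 + 18 + 6 + 23 + 9 + 26 = 99
Option B: 26 + 12 + 18 + 6 + 23 + 20 = 105
Option C: 17 + 3 + 23 + 29 + 28 + 9 = 109

99 m — Option A is the shortest.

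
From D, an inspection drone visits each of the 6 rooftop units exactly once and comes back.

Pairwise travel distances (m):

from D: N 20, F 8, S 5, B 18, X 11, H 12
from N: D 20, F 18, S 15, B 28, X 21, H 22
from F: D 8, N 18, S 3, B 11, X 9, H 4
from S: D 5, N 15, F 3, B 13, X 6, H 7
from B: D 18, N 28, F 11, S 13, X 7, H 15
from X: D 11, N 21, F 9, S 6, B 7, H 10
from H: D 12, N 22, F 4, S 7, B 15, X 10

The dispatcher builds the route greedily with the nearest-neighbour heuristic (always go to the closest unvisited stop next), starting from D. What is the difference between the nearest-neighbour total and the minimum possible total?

D: S=5, F=8, X=11, H=12, B=18, N=20 ⇒ S
S: F=3, X=6, H=7, B=13, N=15 ⇒ F
F: H=4, X=9, B=11, N=18 ⇒ H
H: X=10, B=15, N=22 ⇒ X
X: B=7, N=21 ⇒ B
B: N=28 ⇒ N
NN route D → S → F → H → X → B → N → D costs 77.
Optimal: D → N → F → H → B → X → S → D costs 75 (by enumerating all 360 distinct tours).
Excess = 77 − 75 = 2.

Excess over optimum: 2 m.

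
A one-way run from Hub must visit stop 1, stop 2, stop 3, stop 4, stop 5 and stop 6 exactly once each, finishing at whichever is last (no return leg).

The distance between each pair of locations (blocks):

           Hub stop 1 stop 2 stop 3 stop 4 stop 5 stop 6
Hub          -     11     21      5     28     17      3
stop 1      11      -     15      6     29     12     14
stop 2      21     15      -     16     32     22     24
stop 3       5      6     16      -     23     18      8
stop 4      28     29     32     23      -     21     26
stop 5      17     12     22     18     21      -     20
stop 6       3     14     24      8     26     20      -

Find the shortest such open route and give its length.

There are 6! = 720 possible orderings.
Hub→stop 1→stop 2→stop 3→stop 4→stop 5→stop 6: 11+15+16+23+21+20 = 106
Hub→stop 1→stop 2→stop 3→stop 4→stop 6→stop 5: 11+15+16+23+26+20 = 111
Hub→stop 1→stop 2→stop 3→stop 5→stop 4→stop 6: 11+15+16+18+21+26 = 107
Hub→stop 1→stop 2→stop 3→stop 5→stop 6→stop 4: 11+15+16+18+20+26 = 106
Hub→stop 1→stop 2→stop 3→stop 6→stop 4→stop 5: 11+15+16+8+26+21 = 97
Hub→stop 1→stop 2→stop 3→stop 6→stop 5→stop 4: 11+15+16+8+20+21 = 91
Hub→stop 1→stop 2→stop 4→stop 3→stop 5→stop 6: 11+15+32+23+18+20 = 119
Hub→stop 1→stop 2→stop 4→stop 3→stop 6→stop 5: 11+15+32+23+8+20 = 109
… (712 more)
Hub→stop 6→stop 3→stop 1→stop 2→stop 5→stop 4: 3+8+6+15+22+21 = 75  ← best
The minimum is 75.
One shortest path: Hub → stop 6 → stop 3 → stop 1 → stop 2 → stop 5 → stop 4.

Shortest open route: 75 blocks.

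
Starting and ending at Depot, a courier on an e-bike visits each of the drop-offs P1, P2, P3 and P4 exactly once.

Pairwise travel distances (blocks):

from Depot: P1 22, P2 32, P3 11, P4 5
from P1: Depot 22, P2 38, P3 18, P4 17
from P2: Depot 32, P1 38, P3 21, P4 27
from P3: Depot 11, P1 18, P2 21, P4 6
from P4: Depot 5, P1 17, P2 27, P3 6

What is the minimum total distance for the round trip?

Depot → P1 → P2 → P3 → P4 → Depot: 22+38+21+6+5 = 92
Depot → P1 → P2 → P4 → P3 → Depot: 22+38+27+6+11 = 104
Depot → P1 → P3 → P2 → P4 → Depot: 22+18+21+27+5 = 93
Depot → P1 → P3 → P4 → P2 → Depot: 22+18+6+27+32 = 105
Depot → P1 → P4 → P2 → P3 → Depot: 22+17+27+21+11 = 98
Depot → P1 → P4 → P3 → P2 → Depot: 22+17+6+21+32 = 98
Depot → P2 → P1 → P3 → P4 → Depot: 32+38+18+6+5 = 99
Depot → P2 → P1 → P4 → P3 → Depot: 32+38+17+6+11 = 104
Depot → P2 → P3 → P1 → P4 → Depot: 32+21+18+17+5 = 93
Depot → P2 → P4 → P1 → P3 → Depot: 32+27+17+18+11 = 105
Depot → P3 → P1 → P2 → P4 → Depot: 11+18+38+27+5 = 99
Depot → P3 → P2 → P1 → P4 → Depot: 11+21+38+17+5 = 92
The minimum is 92.
One optimal route: Depot → P1 → P2 → P3 → P4 → Depot (or its reverse).

92 blocks — the shortest possible round trip.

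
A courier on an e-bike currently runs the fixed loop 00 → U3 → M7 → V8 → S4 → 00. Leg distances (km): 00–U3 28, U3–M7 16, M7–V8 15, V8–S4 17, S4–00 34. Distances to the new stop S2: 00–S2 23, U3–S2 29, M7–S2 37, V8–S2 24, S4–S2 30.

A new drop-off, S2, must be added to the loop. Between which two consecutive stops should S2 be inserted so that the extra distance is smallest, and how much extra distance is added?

Insertion cost between consecutive stops i–j is d(i,S2) + d(S2,j) − d(i,j):
  between 00 and U3: 23 + 29 − 28 = 24
  between U3 and M7: 29 + 37 − 16 = 50
  between M7 and V8: 37 + 24 − 15 = 46
  between V8 and S4: 24 + 30 − 17 = 37
  between S4 and 00: 30 + 23 − 34 = 19
Cheapest insertion is between S4 and 00, adding 19.
New total = 110 + 19 = 129.

Minimum extra distance: 19 km, inserting S2 between S4 and 00.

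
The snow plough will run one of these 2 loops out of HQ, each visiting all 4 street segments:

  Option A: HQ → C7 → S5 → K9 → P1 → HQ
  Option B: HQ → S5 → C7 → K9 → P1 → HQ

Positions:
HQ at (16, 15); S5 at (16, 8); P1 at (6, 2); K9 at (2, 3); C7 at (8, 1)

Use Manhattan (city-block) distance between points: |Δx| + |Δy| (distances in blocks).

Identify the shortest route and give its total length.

Option A: 22 + 15 + 19 + 5 + 23 = 84
Option B: 7 + 15 + 8 + 5 + 23 = 58

58 blocks — Option B is the shortest.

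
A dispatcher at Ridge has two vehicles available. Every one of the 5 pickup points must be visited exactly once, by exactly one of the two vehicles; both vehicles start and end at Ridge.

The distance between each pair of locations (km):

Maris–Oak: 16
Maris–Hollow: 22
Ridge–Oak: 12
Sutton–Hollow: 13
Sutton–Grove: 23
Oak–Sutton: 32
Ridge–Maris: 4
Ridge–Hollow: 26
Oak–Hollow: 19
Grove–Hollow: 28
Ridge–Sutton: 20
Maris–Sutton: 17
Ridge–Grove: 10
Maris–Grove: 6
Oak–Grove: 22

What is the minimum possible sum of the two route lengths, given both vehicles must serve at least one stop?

There are 2^4 − 1 = 15 ways to divide the 5 stops into two non-empty groups. For each, the best each vehicle can do is its own shortest tour through its group:
  {Maris} + {Oak, Sutton, Grove, Hollow}: 8 + 77 = 85
  {Oak} + {Maris, Sutton, Grove, Hollow}: 24 + 71 = 95
  {Maris, Oak} + {Sutton, Grove, Hollow}: 32 + 71 = 103
  {Sutton} + {Maris, Oak, Grove, Hollow}: 40 + 69 = 109
  {Maris, Sutton} + {Oak, Grove, Hollow}: 41 + 69 = 110
  {Oak, Sutton} + {Maris, Grove, Hollow}: 64 + 64 = 128
  … (15 splits in total)
  {Maris, Grove} + {Oak, Sutton, Hollow}: 20 + 64 = 84  ← best
Best: vehicle 1 Ridge → Maris → Grove → Ridge = 20; vehicle 2 Ridge → Oak → Hollow → Sutton → Ridge = 64; combined 84.

Minimum combined distance: 84 km.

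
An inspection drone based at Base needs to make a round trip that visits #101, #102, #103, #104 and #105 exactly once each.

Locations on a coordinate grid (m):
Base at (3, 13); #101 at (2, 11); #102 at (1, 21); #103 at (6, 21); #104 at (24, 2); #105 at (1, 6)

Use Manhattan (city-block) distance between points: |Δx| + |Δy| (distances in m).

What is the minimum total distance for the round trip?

Minimum total distance: 88 m.

With 5 stops there are 5!/2 = 60 distinct round trips (a route and its reverse cost the same).
Base - #101 - #102 - #103 - #104 - #105 - Base: 3+11+5+37+27+9 = 92
Base - #101 - #102 - #103 - #105 - #104 - Base: 3+11+5+20+27+32 = 98
Base - #101 - #102 - #104 - #103 - #105 - Base: 3+11+42+37+20+9 = 122
Base - #101 - #102 - #104 - #105 - #103 - Base: 3+11+42+27+20+11 = 114
Base - #101 - #102 - #105 - #103 - #104 - Base: 3+11+15+20+37+32 = 118
Base - #101 - #102 - #105 - #104 - #103 - Base: 3+11+15+27+37+11 = 104
Base - #101 - #103 - #102 - #104 - #105 - Base: 3+14+5+42+27+9 = 100
Base - #101 - #103 - #102 - #105 - #104 - Base: 3+14+5+15+27+32 = 96
Base - #101 - #103 - #104 - #102 - #105 - Base: 3+14+37+42+15+9 = 120
Base - #101 - #103 - #104 - #105 - #102 - Base: 3+14+37+27+15+10 = 106
Base - #101 - #103 - #105 - #102 - #104 - Base: 3+14+20+15+42+32 = 126
Base - #101 - #103 - #105 - #104 - #102 - Base: 3+14+20+27+42+10 = 116
Base - #101 - #104 - #102 - #103 - #105 - Base: 3+31+42+5+20+9 = 110
Base - #101 - #104 - #102 - #105 - #103 - Base: 3+31+42+15+20+11 = 122
… (46 more)
Base - #101 - #105 - #104 - #103 - #102 - Base: 3+6+27+37+5+10 = 88  ← best
The minimum is 88.
One optimal route: Base → #101 → #105 → #104 → #103 → #102 → Base (or its reverse).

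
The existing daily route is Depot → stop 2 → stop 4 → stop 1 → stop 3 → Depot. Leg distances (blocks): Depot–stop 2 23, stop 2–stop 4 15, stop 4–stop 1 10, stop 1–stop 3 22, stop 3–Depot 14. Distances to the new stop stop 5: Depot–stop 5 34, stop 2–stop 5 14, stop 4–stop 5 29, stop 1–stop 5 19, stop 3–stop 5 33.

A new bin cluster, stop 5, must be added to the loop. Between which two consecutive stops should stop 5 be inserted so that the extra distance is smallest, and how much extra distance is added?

Minimum extra distance: 25 blocks, inserting stop 5 between Depot and stop 2.

Insertion cost between consecutive stops i–j is d(i,stop 5) + d(stop 5,j) − d(i,j):
  between Depot and stop 2: 34 + 14 − 23 = 25
  between stop 2 and stop 4: 14 + 29 − 15 = 28
  between stop 4 and stop 1: 29 + 19 − 10 = 38
  between stop 1 and stop 3: 19 + 33 − 22 = 30
  between stop 3 and Depot: 33 + 34 − 14 = 53
Cheapest insertion is between Depot and stop 2, adding 25.
New total = 84 + 25 = 109.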